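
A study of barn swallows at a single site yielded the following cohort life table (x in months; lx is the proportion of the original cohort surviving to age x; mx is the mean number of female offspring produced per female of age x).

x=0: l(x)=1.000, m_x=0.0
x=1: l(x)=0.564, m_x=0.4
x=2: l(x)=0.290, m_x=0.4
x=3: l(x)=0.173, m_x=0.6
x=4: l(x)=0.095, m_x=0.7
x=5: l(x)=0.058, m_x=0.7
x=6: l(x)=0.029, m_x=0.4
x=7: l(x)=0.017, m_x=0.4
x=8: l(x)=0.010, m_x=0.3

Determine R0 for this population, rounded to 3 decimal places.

0.574

lx·mx by age: 0, 0.2256, 0.116, 0.1038, 0.0665, 0.0406, 0.0116, 0.0068, 0.003
R0 = Σ lx·mx = 0.5739 → 0.574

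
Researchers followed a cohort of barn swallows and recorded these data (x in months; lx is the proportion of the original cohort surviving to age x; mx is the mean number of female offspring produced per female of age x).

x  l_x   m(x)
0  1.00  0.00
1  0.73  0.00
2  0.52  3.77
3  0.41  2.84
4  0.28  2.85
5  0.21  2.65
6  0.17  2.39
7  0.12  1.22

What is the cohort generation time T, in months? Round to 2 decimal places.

lx·mx: 0, 0, 1.9604, 1.1644, 0.798, 0.5565, 0.4063, 0.1464 → R0 = 5.032
x·lx·mx: 0, 0, 3.9208, 3.4932, 3.192, 2.7825, 2.4378, 1.0248 → Σ = 16.8511
T = 16.8511 / 5.032 = 3.348788… → 3.35

3.35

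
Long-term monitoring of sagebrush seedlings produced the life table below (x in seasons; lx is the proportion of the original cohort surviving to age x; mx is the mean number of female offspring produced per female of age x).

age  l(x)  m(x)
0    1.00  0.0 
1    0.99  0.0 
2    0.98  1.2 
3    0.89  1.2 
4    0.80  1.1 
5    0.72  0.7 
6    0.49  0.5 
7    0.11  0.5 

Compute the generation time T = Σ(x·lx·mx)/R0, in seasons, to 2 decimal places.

lx·mx: 0, 0, 1.176, 1.068, 0.88, 0.504, 0.245, 0.055 → R0 = 3.928
x·lx·mx: 0, 0, 2.352, 3.204, 3.52, 2.52, 1.47, 0.385 → Σ = 13.451
T = 13.451 / 3.928 = 3.424389… → 3.42

3.42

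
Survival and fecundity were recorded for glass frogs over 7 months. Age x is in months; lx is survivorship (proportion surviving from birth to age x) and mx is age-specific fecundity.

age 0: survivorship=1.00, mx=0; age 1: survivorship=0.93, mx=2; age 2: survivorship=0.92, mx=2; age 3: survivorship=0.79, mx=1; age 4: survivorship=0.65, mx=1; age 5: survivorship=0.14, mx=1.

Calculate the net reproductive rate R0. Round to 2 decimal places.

lx·mx by age: 0, 1.86, 1.84, 0.79, 0.65, 0.14
R0 = Σ lx·mx = 5.28 → 5.28

5.28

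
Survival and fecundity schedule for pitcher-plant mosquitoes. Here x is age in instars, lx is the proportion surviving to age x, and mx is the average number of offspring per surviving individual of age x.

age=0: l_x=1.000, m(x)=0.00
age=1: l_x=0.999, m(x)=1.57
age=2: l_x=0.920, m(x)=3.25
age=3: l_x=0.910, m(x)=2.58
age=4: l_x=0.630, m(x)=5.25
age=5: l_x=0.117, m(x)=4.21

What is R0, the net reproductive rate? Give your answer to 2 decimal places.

lx·mx by age: 0, 1.56843, 2.99, 2.3478, 3.3075, 0.49257
R0 = Σ lx·mx = 10.7063 → 10.71

10.71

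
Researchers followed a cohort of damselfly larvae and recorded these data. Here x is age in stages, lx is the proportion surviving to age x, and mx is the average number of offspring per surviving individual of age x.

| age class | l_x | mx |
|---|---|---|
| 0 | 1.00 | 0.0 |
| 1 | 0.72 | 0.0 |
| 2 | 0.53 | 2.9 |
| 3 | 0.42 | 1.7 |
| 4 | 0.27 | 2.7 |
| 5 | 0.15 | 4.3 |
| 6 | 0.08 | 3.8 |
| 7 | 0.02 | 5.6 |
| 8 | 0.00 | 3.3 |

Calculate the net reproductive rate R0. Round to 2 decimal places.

lx·mx by age: 0, 0, 1.537, 0.714, 0.729, 0.645, 0.304, 0.112, 0
R0 = Σ lx·mx = 4.041 → 4.04

4.04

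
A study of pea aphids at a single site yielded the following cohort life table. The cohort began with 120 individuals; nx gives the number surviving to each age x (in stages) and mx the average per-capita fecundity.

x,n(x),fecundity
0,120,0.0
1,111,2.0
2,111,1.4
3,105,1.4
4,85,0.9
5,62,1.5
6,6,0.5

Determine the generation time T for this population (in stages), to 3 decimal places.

lx = nx/n0 = nx/120: 1, 0.925, 0.925, 0.875, 0.70833…, 0.51667…, 0.05
lx·mx: 0, 1.85, 1.295, 1.225, 0.6375…, 0.775…, 0.025 → R0 = 5.8075…
x·lx·mx: 0, 1.85, 2.59, 3.675, 2.55…, 3.875…, 0.15 → Σ = 14.69…
T = 14.69… / 5.8075… = 2.529488… → 2.529

2.529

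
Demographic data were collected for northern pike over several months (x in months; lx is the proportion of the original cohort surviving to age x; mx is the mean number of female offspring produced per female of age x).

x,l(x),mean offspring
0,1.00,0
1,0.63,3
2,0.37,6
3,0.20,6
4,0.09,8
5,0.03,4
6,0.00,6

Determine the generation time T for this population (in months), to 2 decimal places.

lx·mx: 0, 1.89, 2.22, 1.2, 0.72, 0.12, 0 → R0 = 6.15
x·lx·mx: 0, 1.89, 4.44, 3.6, 2.88, 0.6, 0 → Σ = 13.41
T = 13.41 / 6.15 = 2.180488… → 2.18

2.18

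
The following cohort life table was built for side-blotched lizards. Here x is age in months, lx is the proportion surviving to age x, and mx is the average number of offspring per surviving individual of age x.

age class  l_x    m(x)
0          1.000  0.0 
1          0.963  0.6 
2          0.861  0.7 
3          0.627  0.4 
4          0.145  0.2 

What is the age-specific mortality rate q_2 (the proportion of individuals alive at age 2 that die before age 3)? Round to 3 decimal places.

0.272

q_2 = (l_2 − l_3) / l_2 = (0.861 − 0.627) / 0.861
     = 0.234 / 0.861 = 0.271777… → 0.272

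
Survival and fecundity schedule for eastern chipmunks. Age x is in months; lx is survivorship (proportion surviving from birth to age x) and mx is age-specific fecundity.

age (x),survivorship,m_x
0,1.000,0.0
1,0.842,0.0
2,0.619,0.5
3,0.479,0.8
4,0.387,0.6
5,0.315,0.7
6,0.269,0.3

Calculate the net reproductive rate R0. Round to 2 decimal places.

lx·mx by age: 0, 0, 0.3095, 0.3832, 0.2322, 0.2205, 0.0807
R0 = Σ lx·mx = 1.2261 → 1.23

1.23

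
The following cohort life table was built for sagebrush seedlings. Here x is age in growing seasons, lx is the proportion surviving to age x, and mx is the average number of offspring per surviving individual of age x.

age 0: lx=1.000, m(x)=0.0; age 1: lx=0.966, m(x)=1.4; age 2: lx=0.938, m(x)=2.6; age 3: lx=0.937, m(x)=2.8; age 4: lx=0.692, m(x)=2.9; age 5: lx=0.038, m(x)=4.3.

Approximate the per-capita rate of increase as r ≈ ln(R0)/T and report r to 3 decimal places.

0.804

R0 = Σ lx·mx = 0 + 1.3524 + 2.4388 + 2.6236 + 2.0068 + 0.1634 = 8.585
Σ x·lx·mx = 22.945; T = 22.945/8.585 = 2.67268…
r ≈ ln(R0)/T = ln(8.585)/2.67268… = 0.80444… → 0.804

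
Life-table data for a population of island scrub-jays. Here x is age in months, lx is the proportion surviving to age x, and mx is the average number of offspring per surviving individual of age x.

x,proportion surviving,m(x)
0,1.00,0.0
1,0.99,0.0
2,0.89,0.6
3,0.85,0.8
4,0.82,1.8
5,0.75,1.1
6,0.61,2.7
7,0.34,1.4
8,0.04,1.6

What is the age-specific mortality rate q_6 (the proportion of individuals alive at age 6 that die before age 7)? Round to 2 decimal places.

q_6 = (l_6 − l_7) / l_6 = (0.61 − 0.34) / 0.61
     = 0.27 / 0.61 = 0.442623… → 0.44

0.44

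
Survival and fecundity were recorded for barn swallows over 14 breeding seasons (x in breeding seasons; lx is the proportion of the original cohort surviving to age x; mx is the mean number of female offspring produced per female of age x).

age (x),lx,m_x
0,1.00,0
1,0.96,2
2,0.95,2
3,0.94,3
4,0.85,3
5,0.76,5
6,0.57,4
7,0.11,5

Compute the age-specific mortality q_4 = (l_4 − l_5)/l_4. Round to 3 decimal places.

q_4 = (l_4 − l_5) / l_4 = (0.85 − 0.76) / 0.85
     = 0.09 / 0.85 = 0.105882… → 0.106

0.106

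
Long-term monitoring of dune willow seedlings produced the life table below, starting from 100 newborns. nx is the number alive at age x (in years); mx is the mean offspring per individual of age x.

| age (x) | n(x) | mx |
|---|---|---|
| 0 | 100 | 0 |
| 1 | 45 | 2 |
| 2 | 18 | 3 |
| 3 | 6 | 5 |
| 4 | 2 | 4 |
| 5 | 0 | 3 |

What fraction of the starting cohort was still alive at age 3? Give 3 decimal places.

l_3 = n_3/n_0 = 6/100 = 0.06 → 0.060

0.060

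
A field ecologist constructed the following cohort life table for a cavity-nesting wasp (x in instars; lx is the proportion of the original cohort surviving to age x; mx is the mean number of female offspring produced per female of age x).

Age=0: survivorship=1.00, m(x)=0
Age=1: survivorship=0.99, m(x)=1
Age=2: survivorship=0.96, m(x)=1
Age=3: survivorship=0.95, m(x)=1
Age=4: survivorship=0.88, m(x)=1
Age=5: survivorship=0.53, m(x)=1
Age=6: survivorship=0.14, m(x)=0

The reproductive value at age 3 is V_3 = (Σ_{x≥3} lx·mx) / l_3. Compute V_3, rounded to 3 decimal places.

lx·mx for x ≥ 3: 0.95, 0.88, 0.53, 0 → sum = 2.36
V_3 = 2.36 / l_3 = 2.36 / 0.95 = 2.484211… → 2.484

2.484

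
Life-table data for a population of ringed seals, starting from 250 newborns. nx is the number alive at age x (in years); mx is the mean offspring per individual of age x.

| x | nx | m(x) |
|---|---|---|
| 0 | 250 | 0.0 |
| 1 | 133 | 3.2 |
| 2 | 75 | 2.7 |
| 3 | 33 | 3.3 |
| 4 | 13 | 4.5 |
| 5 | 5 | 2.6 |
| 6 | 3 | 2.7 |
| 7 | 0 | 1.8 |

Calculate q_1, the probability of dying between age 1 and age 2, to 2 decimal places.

lx = nx/n0 = nx/250: 1, 0.532, 0.3, 0.132, 0.052, 0.02, 0.012, 0
q_1 = (l_1 − l_2) / l_1 = (0.532 − 0.3) / 0.532
     = 0.232 / 0.532 = 0.43609… → 0.44

0.44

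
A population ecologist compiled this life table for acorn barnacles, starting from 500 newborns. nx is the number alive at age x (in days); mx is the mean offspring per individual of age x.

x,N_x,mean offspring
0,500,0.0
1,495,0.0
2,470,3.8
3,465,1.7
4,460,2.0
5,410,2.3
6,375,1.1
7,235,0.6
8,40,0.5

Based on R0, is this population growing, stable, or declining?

growing

lx = nx/n0 = nx/500: 1, 0.99, 0.94, 0.93, 0.92, 0.82, 0.75, 0.47, 0.08
R0 = Σ lx·mx = 0 + 0 + 3.572 + 1.581 + 1.84 + 1.886 + 0.825 + 0.282 + 0.04 = 10.026
R0 > 1, so the population is growing.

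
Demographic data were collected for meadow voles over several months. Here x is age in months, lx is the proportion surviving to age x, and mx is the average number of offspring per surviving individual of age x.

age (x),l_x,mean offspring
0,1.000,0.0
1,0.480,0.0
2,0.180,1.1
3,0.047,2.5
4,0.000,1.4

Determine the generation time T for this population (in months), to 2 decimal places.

2.37

lx·mx: 0, 0, 0.198, 0.1175, 0 → R0 = 0.3155
x·lx·mx: 0, 0, 0.396, 0.3525, 0 → Σ = 0.7485
T = 0.7485 / 0.3155 = 2.372425… → 2.37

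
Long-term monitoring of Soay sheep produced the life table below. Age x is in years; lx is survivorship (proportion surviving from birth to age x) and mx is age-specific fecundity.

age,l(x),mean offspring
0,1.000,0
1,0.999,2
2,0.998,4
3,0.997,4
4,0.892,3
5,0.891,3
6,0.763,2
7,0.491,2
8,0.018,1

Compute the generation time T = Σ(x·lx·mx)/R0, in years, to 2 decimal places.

3.48

lx·mx: 0, 1.998, 3.992, 3.988, 2.676, 2.673, 1.526, 0.982, 0.018 → R0 = 17.853
x·lx·mx: 0, 1.998, 7.984, 11.964, 10.704, 13.365, 9.156, 6.874, 0.144 → Σ = 62.189
T = 62.189 / 17.853 = 3.483392… → 3.48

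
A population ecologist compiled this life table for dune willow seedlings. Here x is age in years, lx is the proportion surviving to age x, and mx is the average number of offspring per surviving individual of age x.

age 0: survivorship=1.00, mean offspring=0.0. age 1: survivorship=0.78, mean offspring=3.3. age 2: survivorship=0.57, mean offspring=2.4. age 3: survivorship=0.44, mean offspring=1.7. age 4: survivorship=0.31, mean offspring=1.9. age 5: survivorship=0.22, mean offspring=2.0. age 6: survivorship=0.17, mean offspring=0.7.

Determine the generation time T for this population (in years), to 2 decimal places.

lx·mx: 0, 2.574, 1.368, 0.748, 0.589, 0.44, 0.119 → R0 = 5.838
x·lx·mx: 0, 2.574, 2.736, 2.244, 2.356, 2.2, 0.714 → Σ = 12.824
T = 12.824 / 5.838 = 2.196643… → 2.20

2.20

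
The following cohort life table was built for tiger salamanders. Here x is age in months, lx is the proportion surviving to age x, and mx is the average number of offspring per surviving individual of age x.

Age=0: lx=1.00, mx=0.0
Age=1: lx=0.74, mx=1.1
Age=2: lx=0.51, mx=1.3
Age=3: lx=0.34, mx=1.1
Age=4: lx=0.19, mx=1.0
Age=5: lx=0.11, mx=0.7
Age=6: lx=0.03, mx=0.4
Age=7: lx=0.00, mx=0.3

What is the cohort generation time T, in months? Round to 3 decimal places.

lx·mx: 0, 0.814, 0.663, 0.374, 0.19, 0.077, 0.012, 0 → R0 = 2.13
x·lx·mx: 0, 0.814, 1.326, 1.122, 0.76, 0.385, 0.072, 0 → Σ = 4.479
T = 4.479 / 2.13 = 2.102817… → 2.103

2.103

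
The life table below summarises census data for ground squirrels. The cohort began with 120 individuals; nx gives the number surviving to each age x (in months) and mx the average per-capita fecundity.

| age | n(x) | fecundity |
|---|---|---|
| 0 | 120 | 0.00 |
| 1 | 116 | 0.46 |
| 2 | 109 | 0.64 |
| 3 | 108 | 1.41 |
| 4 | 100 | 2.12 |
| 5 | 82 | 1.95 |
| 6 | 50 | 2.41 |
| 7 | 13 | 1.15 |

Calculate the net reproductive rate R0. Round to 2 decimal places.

lx = nx/n0 = nx/120: 1, 0.96667…, 0.90833…, 0.9, 0.83333…, 0.68333…, 0.41667…, 0.10833…
lx·mx by age: 0, 0.444667…, 0.581333…, 1.269, 1.766667…, 1.3325…, 1.004167…, 0.124583…
R0 = Σ lx·mx = 6.522917… → 6.52

6.52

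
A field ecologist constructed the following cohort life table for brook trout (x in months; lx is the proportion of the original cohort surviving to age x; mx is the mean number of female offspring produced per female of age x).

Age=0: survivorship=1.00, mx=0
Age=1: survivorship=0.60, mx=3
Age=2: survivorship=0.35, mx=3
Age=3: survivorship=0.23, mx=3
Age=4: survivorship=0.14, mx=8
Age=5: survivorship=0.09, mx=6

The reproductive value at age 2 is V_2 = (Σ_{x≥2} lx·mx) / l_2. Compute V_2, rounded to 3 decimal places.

lx·mx for x ≥ 2: 1.05, 0.69, 1.12, 0.54 → sum = 3.4
V_2 = 3.4 / l_2 = 3.4 / 0.35 = 9.714286… → 9.714

9.714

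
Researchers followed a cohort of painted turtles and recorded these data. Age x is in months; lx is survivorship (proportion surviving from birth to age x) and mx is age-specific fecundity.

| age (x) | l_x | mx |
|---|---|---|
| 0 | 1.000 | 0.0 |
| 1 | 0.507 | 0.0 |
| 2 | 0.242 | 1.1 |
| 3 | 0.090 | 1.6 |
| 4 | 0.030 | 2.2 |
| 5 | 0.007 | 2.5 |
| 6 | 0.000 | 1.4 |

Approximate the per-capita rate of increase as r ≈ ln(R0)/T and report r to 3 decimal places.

R0 = Σ lx·mx = 0 + 0 + 0.2662 + 0.144 + 0.066 + 0.0175 + 0 = 0.4937
Σ x·lx·mx = 1.3159; T = 1.3159/0.4937 = 2.66538…
r ≈ ln(R0)/T = ln(0.4937)/2.66538… = -0.26481… → -0.265

-0.265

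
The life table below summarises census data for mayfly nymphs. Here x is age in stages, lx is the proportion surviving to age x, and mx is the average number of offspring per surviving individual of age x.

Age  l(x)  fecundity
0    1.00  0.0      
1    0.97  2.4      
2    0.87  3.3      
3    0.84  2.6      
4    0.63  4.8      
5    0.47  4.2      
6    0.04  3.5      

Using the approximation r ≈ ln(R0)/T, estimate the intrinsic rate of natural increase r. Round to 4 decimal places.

0.8455

R0 = Σ lx·mx = 0 + 2.328 + 2.871 + 2.184 + 3.024 + 1.974 + 0.14 = 12.521
Σ x·lx·mx = 37.428; T = 37.428/12.521 = 2.98922…
r ≈ ln(R0)/T = ln(12.521)/2.98922… = 0.845508… → 0.8455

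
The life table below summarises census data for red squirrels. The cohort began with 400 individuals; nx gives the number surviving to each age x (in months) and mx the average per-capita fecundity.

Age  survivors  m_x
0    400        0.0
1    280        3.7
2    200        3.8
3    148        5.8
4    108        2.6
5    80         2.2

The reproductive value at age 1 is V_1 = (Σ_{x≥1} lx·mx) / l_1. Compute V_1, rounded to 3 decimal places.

11.111

lx = nx/n0 = nx/400: 1, 0.7, 0.5, 0.37, 0.27, 0.2
lx·mx for x ≥ 1: 2.59, 1.9, 2.146, 0.702, 0.44 → sum = 7.778
V_1 = 7.778 / l_1 = 7.778 / 0.7 = 11.111429… → 11.111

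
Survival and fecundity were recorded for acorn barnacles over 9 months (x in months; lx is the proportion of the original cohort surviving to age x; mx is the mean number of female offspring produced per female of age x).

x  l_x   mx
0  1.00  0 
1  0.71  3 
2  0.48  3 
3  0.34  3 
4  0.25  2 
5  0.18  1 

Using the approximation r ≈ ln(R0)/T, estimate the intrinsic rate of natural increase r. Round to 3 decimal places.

0.798

R0 = Σ lx·mx = 0 + 2.13 + 1.44 + 1.02 + 0.5 + 0.18 = 5.27
Σ x·lx·mx = 10.97; T = 10.97/5.27 = 2.08159…
r ≈ ln(R0)/T = ln(5.27)/2.08159… = 0.79844… → 0.798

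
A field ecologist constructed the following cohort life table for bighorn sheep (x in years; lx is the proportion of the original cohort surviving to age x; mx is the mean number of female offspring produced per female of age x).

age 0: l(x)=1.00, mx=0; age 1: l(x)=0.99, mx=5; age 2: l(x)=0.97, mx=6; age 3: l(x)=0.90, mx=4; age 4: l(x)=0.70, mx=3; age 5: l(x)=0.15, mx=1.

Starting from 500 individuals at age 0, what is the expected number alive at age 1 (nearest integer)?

Expected survivors = N0 · l_1 = 500 × 0.99 = 495 → 495

495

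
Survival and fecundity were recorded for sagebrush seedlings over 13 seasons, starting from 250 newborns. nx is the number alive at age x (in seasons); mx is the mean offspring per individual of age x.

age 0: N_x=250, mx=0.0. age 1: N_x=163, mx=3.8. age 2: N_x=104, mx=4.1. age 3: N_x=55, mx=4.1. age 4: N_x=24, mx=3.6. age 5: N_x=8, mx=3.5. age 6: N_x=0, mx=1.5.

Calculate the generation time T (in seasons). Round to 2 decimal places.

1.90

lx = nx/n0 = nx/250: 1, 0.652, 0.416, 0.22, 0.096, 0.032, 0
lx·mx: 0, 2.4776, 1.7056, 0.902, 0.3456, 0.112, 0 → R0 = 5.5428
x·lx·mx: 0, 2.4776, 3.4112, 2.706, 1.3824, 0.56, 0 → Σ = 10.5372
T = 10.5372 / 5.5428 = 1.901061… → 1.90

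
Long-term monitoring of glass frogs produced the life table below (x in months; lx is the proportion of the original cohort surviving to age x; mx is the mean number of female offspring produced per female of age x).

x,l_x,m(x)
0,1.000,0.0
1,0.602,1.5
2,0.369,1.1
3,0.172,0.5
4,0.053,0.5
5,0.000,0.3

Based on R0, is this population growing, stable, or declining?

R0 = Σ lx·mx = 0 + 0.903 + 0.4059 + 0.086 + 0.0265 + 0 = 1.4214
R0 > 1, so the population is growing.

growing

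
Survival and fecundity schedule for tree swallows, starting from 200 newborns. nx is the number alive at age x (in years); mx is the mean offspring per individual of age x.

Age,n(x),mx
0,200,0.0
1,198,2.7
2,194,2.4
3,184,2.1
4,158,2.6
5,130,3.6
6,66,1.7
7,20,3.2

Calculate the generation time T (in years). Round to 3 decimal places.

3.166

lx = nx/n0 = nx/200: 1, 0.99, 0.97, 0.92, 0.79, 0.65, 0.33, 0.1
lx·mx: 0, 2.673, 2.328, 1.932, 2.054, 2.34, 0.561, 0.32 → R0 = 12.208
x·lx·mx: 0, 2.673, 4.656, 5.796, 8.216, 11.7, 3.366, 2.24 → Σ = 38.647
T = 38.647 / 12.208 = 3.165711… → 3.166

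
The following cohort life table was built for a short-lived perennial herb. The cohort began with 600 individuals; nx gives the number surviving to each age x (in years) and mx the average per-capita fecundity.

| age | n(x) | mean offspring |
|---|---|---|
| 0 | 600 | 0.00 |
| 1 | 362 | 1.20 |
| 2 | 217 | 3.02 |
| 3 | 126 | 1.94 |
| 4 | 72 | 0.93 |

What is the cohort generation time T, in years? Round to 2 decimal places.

1.96

lx = nx/n0 = nx/600: 1, 0.60333…, 0.36167…, 0.21, 0.12
lx·mx: 0, 0.724…, 1.092233…, 0.4074, 0.1116 → R0 = 2.335233…
x·lx·mx: 0, 0.724…, 2.184467…, 1.2222, 0.4464 → Σ = 4.577067…
T = 4.577067… / 2.335233… = 1.960004… → 1.96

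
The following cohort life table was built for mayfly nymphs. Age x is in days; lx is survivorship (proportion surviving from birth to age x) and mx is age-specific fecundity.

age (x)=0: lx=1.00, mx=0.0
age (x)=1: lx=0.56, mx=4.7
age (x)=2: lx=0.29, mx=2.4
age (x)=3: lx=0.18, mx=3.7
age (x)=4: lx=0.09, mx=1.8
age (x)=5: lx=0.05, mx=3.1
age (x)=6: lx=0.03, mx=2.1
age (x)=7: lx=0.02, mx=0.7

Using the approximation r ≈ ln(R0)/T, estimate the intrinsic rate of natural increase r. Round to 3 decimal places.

0.819

R0 = Σ lx·mx = 0 + 2.632 + 0.696 + 0.666 + 0.162 + 0.155 + 0.063 + 0.014 = 4.388
Σ x·lx·mx = 7.921; T = 7.921/4.388 = 1.80515…
r ≈ ln(R0)/T = ln(4.388)/1.80515… = 0.81925… → 0.819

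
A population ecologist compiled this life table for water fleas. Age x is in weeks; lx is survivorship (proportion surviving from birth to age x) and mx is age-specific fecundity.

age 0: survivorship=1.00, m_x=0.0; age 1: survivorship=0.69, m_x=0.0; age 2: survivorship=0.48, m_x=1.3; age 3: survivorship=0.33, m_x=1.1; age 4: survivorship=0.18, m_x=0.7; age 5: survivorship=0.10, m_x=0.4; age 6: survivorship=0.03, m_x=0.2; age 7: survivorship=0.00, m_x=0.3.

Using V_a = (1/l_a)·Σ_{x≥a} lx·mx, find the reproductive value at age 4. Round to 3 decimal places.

lx·mx for x ≥ 4: 0.126, 0.04, 0.006, 0 → sum = 0.172
V_4 = 0.172 / l_4 = 0.172 / 0.18 = 0.955556… → 0.956

0.956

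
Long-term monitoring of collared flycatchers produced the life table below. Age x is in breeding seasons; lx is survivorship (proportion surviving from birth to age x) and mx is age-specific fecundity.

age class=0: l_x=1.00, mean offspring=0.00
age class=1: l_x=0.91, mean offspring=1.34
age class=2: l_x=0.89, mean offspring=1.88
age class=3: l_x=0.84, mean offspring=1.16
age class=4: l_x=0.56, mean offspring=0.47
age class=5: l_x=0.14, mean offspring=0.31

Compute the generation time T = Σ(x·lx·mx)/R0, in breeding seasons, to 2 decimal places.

2.10

lx·mx: 0, 1.2194, 1.6732, 0.9744, 0.2632, 0.0434 → R0 = 4.1736
x·lx·mx: 0, 1.2194, 3.3464, 2.9232, 1.0528, 0.217 → Σ = 8.7588
T = 8.7588 / 4.1736 = 2.09862… → 2.10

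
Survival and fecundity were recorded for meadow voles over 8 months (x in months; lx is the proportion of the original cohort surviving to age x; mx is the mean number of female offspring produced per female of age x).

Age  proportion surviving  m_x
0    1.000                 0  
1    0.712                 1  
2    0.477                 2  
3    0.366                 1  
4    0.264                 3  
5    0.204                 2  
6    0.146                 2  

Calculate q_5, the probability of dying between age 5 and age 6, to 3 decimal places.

0.284

q_5 = (l_5 − l_6) / l_5 = (0.204 − 0.146) / 0.204
     = 0.058 / 0.204 = 0.284314… → 0.284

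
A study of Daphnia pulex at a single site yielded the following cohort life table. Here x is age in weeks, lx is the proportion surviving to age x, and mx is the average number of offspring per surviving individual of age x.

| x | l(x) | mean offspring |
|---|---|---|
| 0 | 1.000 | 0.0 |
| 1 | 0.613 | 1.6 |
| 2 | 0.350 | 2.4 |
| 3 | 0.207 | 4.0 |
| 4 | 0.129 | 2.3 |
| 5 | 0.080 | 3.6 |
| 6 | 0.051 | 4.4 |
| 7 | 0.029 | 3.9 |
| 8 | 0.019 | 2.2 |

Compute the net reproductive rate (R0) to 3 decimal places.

lx·mx by age: 0, 0.9808, 0.84, 0.828, 0.2967, 0.288, 0.2244, 0.1131, 0.0418
R0 = Σ lx·mx = 3.6128 → 3.613

3.613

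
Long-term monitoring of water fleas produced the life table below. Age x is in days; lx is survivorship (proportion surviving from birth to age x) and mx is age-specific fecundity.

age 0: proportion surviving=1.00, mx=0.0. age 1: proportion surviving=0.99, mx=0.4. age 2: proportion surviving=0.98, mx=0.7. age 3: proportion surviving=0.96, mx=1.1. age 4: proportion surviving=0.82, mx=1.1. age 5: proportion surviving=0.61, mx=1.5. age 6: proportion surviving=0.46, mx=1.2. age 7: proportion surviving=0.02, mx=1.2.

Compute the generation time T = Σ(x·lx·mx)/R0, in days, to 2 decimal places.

3.66

lx·mx: 0, 0.396, 0.686, 1.056, 0.902, 0.915, 0.552, 0.024 → R0 = 4.531
x·lx·mx: 0, 0.396, 1.372, 3.168, 3.608, 4.575, 3.312, 0.168 → Σ = 16.599
T = 16.599 / 4.531 = 3.66343… → 3.66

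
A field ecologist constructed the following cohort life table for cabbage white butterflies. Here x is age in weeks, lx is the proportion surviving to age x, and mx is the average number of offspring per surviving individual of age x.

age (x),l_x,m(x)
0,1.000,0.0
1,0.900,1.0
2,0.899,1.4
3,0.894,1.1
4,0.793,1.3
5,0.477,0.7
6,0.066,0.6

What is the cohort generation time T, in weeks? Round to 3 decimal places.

2.727

lx·mx: 0, 0.9, 1.2586, 0.9834, 1.0309, 0.3339, 0.0396 → R0 = 4.5464
x·lx·mx: 0, 0.9, 2.5172, 2.9502, 4.1236, 1.6695, 0.2376 → Σ = 12.3981
T = 12.3981 / 4.5464 = 2.727015… → 2.727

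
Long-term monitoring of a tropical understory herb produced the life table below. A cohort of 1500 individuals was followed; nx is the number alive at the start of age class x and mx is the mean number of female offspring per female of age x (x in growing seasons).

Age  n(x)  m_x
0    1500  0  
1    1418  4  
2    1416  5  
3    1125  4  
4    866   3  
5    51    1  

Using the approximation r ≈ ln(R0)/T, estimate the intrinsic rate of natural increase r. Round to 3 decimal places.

1.170

lx = nx/n0 = nx/1500: 1, 0.94533…, 0.944, 0.75, 0.57733…, 0.034
R0 = Σ lx·mx = 0 + 3.78133… + 4.72 + 3 + 1.732… + 0.034 = 13.267333…
Σ x·lx·mx = 29.319333…; T = 29.319333…/13.267333… = 2.20989…
r ≈ ln(R0)/T = ln(13.267333…)/2.20989… = 1.16988… → 1.170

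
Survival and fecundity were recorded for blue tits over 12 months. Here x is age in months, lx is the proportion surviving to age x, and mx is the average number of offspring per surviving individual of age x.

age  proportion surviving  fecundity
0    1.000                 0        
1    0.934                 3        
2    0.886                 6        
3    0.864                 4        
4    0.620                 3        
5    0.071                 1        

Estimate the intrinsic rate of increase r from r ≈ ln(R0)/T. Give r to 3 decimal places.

1.113

R0 = Σ lx·mx = 0 + 2.802 + 5.316 + 3.456 + 1.86 + 0.071 = 13.505
Σ x·lx·mx = 31.597; T = 31.597/13.505 = 2.33965…
r ≈ ln(R0)/T = ln(13.505)/2.33965… = 1.11258… → 1.113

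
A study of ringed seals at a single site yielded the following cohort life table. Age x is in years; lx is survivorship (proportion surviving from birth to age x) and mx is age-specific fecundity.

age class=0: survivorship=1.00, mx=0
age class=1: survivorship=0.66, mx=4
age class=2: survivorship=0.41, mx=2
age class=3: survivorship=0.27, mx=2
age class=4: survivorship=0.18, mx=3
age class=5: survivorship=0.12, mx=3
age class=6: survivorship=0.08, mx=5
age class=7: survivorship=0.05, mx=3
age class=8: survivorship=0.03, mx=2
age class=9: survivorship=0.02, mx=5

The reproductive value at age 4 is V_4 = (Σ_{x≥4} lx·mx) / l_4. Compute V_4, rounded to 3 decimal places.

8.944

lx·mx for x ≥ 4: 0.54, 0.36, 0.4, 0.15, 0.06, 0.1 → sum = 1.61
V_4 = 1.61 / l_4 = 1.61 / 0.18 = 8.944444… → 8.944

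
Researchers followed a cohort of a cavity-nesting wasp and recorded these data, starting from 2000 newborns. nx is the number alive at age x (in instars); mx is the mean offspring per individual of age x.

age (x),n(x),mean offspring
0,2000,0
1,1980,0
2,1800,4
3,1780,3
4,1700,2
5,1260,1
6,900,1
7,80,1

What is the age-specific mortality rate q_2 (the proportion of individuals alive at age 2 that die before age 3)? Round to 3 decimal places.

lx = nx/n0 = nx/2000: 1, 0.99, 0.9, 0.89, 0.85, 0.63, 0.45, 0.04
q_2 = (l_2 − l_3) / l_2 = (0.9 − 0.89) / 0.9
     = 0.01 / 0.9 = 0.011111… → 0.011

0.011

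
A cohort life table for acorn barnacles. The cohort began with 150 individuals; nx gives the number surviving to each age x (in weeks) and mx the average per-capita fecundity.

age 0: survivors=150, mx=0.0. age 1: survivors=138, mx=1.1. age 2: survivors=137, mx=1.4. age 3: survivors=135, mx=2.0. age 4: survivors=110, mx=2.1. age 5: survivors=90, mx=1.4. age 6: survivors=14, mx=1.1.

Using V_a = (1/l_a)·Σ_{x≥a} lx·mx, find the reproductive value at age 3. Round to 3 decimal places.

lx = nx/n0 = nx/150: 1, 0.92, 0.91333…, 0.9, 0.73333…, 0.6, 0.09333…
lx·mx for x ≥ 3: 1.8, 1.54…, 0.84, 0.102667… → sum = 4.282667…
V_3 = 4.282667… / l_3 = 4.282667… / 0.9 = 4.758519… → 4.759

4.759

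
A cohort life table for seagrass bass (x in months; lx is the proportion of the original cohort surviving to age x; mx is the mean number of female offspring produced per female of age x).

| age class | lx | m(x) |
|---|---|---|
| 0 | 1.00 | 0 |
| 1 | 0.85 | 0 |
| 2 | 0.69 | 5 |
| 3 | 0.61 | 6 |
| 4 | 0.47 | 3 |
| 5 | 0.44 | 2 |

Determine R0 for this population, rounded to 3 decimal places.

9.400

lx·mx by age: 0, 0, 3.45, 3.66, 1.41, 0.88
R0 = Σ lx·mx = 9.4 → 9.400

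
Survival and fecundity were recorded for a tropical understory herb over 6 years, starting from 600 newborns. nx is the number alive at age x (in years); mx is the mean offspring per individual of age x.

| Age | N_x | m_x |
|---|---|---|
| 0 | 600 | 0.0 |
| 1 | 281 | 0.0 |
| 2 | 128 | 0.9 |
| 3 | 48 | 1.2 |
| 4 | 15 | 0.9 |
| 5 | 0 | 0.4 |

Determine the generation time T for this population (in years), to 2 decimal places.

2.45

lx = nx/n0 = nx/600: 1, 0.46833…, 0.21333…, 0.08, 0.025, 0
lx·mx: 0, 0, 0.192…, 0.096, 0.0225, 0 → R0 = 0.3105…
x·lx·mx: 0, 0, 0.384…, 0.288, 0.09, 0 → Σ = 0.762…
T = 0.762… / 0.3105… = 2.454106… → 2.45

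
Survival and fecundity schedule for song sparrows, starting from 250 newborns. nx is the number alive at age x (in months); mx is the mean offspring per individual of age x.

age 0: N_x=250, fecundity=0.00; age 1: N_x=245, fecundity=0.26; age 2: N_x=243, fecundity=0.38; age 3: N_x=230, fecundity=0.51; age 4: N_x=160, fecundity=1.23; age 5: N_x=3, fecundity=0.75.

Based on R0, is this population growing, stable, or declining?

lx = nx/n0 = nx/250: 1, 0.98, 0.972, 0.92, 0.64, 0.012
R0 = Σ lx·mx = 0 + 0.2548 + 0.36936 + 0.4692 + 0.7872 + 0.009 = 1.88956
R0 > 1, so the population is growing.

growing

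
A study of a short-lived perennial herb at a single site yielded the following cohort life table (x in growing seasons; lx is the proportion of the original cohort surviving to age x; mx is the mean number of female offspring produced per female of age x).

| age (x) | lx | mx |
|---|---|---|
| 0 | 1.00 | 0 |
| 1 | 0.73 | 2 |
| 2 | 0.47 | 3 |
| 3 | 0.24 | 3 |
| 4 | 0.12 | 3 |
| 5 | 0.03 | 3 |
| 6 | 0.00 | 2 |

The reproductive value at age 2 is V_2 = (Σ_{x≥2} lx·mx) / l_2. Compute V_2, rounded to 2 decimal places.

5.49

lx·mx for x ≥ 2: 1.41, 0.72, 0.36, 0.09, 0 → sum = 2.58
V_2 = 2.58 / l_2 = 2.58 / 0.47 = 5.489362… → 5.49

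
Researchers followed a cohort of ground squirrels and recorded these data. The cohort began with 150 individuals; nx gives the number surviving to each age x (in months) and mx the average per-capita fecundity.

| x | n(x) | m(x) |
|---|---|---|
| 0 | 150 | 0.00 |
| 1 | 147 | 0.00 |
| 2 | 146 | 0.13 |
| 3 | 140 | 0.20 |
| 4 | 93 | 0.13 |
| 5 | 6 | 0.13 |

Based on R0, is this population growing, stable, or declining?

lx = nx/n0 = nx/150: 1, 0.98, 0.97333…, 0.93333…, 0.62, 0.04
R0 = Σ lx·mx = 0 + 0 + 0.126533… + 0.186667… + 0.0806 + 0.0052 = 0.399…
R0 < 1, so the population is declining.

declining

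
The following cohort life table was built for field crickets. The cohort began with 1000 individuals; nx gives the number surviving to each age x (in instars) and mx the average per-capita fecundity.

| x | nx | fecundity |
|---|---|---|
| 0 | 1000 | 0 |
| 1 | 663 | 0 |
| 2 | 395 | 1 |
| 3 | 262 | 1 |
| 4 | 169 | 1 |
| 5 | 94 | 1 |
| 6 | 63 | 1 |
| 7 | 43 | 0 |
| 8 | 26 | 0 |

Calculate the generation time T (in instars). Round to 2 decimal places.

lx = nx/n0 = nx/1000: 1, 0.663, 0.395, 0.262, 0.169, 0.094, 0.063, 0.043, 0.026
lx·mx: 0, 0, 0.395, 0.262, 0.169, 0.094, 0.063, 0, 0 → R0 = 0.983
x·lx·mx: 0, 0, 0.79, 0.786, 0.676, 0.47, 0.378, 0, 0 → Σ = 3.1
T = 3.1 / 0.983 = 3.153611… → 3.15

3.15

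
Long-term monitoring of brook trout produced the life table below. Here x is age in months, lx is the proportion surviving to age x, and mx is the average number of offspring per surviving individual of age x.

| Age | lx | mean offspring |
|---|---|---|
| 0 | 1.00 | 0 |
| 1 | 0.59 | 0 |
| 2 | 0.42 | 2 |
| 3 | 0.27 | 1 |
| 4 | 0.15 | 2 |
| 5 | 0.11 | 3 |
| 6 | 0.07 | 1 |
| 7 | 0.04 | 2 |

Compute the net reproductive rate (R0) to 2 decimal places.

lx·mx by age: 0, 0, 0.84, 0.27, 0.3, 0.33, 0.07, 0.08
R0 = Σ lx·mx = 1.89 → 1.89

1.89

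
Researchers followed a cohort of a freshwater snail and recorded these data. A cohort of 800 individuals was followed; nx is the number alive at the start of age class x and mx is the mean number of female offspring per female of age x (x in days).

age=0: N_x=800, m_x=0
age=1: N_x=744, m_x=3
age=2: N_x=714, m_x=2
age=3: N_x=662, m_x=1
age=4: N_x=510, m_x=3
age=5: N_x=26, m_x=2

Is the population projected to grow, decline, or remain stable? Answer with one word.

lx = nx/n0 = nx/800: 1, 0.93, 0.8925, 0.8275, 0.6375, 0.0325
R0 = Σ lx·mx = 0 + 2.79 + 1.785 + 0.8275 + 1.9125 + 0.065 = 7.38
R0 > 1, so the population is growing.

growing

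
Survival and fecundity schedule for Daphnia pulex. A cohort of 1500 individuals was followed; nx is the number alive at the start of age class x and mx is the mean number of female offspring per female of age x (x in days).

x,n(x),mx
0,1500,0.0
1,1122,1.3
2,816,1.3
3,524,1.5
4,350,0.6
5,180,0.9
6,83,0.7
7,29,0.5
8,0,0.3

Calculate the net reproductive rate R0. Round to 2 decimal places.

2.50

lx = nx/n0 = nx/1500: 1, 0.748, 0.544, 0.34933…, 0.23333…, 0.12, 0.05533…, 0.01933…, 0
lx·mx by age: 0, 0.9724, 0.7072, 0.524…, 0.14…, 0.108, 0.038733…, 0.009667…, 0
R0 = Σ lx·mx = 2.5… → 2.50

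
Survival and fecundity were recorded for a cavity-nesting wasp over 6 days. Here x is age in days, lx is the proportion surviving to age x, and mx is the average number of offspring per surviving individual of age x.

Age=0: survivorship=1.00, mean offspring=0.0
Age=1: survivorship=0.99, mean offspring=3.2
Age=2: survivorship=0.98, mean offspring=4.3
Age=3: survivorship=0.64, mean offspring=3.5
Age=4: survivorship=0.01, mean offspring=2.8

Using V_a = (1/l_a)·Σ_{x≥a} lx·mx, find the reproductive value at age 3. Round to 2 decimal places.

lx·mx for x ≥ 3: 2.24, 0.028 → sum = 2.268
V_3 = 2.268 / l_3 = 2.268 / 0.64 = 3.54375 → 3.54

3.54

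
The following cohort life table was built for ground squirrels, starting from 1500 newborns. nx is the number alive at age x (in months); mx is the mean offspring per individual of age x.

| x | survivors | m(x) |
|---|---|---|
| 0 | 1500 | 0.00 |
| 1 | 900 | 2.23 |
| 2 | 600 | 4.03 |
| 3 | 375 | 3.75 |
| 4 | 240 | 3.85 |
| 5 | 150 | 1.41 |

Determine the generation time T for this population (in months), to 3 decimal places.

2.270

lx = nx/n0 = nx/1500: 1, 0.6, 0.4, 0.25, 0.16, 0.1
lx·mx: 0, 1.338, 1.612, 0.9375, 0.616, 0.141 → R0 = 4.6445
x·lx·mx: 0, 1.338, 3.224, 2.8125, 2.464, 0.705 → Σ = 10.5435
T = 10.5435 / 4.6445 = 2.270104… → 2.270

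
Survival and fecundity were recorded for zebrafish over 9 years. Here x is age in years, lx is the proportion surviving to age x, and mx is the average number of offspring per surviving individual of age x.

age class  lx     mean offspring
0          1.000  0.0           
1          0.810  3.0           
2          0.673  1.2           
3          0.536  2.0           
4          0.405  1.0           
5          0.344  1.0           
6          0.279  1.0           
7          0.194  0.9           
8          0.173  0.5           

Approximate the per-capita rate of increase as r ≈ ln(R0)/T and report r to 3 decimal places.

0.680

R0 = Σ lx·mx = 0 + 2.43 + 0.8076 + 1.072 + 0.405 + 0.344 + 0.279 + 0.1746 + 0.0865 = 5.5987
Σ x·lx·mx = 14.1894; T = 14.1894/5.5987 = 2.53441…
r ≈ ln(R0)/T = ln(5.5987)/2.53441… = 0.67966… → 0.680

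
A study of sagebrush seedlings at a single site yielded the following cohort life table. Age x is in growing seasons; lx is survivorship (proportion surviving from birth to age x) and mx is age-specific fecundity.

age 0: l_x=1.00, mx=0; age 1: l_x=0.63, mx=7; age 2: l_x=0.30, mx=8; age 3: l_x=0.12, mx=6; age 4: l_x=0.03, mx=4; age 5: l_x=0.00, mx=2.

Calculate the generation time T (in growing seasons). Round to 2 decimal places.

lx·mx: 0, 4.41, 2.4, 0.72, 0.12, 0 → R0 = 7.65
x·lx·mx: 0, 4.41, 4.8, 2.16, 0.48, 0 → Σ = 11.85
T = 11.85 / 7.65 = 1.54902… → 1.55

1.55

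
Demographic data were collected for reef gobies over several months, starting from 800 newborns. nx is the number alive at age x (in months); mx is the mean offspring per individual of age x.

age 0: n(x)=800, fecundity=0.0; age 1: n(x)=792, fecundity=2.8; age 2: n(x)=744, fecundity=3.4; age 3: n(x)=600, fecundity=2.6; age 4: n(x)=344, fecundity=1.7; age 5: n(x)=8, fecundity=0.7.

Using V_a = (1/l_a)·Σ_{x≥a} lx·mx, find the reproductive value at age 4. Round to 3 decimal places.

lx = nx/n0 = nx/800: 1, 0.99, 0.93, 0.75, 0.43, 0.01
lx·mx for x ≥ 4: 0.731, 0.007 → sum = 0.738
V_4 = 0.738 / l_4 = 0.738 / 0.43 = 1.716279… → 1.716

1.716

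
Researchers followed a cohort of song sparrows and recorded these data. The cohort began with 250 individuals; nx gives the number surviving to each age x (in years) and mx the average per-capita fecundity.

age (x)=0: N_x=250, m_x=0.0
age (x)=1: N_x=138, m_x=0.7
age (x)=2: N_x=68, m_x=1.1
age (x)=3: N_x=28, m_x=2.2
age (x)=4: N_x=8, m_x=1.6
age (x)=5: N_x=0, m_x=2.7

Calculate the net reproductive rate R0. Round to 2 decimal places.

lx = nx/n0 = nx/250: 1, 0.552, 0.272, 0.112, 0.032, 0
lx·mx by age: 0, 0.3864, 0.2992, 0.2464, 0.0512, 0
R0 = Σ lx·mx = 0.9832 → 0.98

0.98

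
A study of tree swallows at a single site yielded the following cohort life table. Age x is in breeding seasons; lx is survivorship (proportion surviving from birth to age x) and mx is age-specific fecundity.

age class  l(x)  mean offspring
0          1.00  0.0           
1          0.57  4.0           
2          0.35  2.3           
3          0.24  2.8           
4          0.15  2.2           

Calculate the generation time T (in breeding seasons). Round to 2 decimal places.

lx·mx: 0, 2.28, 0.805, 0.672, 0.33 → R0 = 4.087
x·lx·mx: 0, 2.28, 1.61, 2.016, 1.32 → Σ = 7.226
T = 7.226 / 4.087 = 1.768045… → 1.77

1.77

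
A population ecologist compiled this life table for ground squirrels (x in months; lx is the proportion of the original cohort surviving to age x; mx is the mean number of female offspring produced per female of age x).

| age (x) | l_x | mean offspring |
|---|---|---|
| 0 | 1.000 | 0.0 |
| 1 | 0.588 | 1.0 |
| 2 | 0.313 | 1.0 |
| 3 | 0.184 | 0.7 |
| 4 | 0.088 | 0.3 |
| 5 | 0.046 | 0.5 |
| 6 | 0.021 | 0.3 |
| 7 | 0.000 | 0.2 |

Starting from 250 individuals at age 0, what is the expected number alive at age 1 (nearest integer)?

147

Expected survivors = N0 · l_1 = 250 × 0.588 = 147 → 147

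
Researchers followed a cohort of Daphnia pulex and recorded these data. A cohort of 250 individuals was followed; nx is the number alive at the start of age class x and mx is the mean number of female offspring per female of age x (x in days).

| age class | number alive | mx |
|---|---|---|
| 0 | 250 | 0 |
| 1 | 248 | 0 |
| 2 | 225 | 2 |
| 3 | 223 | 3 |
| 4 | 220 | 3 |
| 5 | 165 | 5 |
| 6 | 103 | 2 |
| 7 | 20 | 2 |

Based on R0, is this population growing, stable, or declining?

growing

lx = nx/n0 = nx/250: 1, 0.992, 0.9, 0.892, 0.88, 0.66, 0.412, 0.08
R0 = Σ lx·mx = 0 + 0 + 1.8 + 2.676 + 2.64 + 3.3 + 0.824 + 0.16 = 11.4
R0 > 1, so the population is growing.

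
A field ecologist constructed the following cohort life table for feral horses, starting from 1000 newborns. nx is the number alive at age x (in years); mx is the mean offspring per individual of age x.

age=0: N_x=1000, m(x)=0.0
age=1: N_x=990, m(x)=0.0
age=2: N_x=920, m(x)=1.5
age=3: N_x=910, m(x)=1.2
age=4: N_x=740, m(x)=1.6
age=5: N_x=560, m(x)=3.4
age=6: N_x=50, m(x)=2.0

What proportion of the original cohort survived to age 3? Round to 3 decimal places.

l_3 = n_3/n_0 = 910/1000 = 0.91 → 0.910

0.910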